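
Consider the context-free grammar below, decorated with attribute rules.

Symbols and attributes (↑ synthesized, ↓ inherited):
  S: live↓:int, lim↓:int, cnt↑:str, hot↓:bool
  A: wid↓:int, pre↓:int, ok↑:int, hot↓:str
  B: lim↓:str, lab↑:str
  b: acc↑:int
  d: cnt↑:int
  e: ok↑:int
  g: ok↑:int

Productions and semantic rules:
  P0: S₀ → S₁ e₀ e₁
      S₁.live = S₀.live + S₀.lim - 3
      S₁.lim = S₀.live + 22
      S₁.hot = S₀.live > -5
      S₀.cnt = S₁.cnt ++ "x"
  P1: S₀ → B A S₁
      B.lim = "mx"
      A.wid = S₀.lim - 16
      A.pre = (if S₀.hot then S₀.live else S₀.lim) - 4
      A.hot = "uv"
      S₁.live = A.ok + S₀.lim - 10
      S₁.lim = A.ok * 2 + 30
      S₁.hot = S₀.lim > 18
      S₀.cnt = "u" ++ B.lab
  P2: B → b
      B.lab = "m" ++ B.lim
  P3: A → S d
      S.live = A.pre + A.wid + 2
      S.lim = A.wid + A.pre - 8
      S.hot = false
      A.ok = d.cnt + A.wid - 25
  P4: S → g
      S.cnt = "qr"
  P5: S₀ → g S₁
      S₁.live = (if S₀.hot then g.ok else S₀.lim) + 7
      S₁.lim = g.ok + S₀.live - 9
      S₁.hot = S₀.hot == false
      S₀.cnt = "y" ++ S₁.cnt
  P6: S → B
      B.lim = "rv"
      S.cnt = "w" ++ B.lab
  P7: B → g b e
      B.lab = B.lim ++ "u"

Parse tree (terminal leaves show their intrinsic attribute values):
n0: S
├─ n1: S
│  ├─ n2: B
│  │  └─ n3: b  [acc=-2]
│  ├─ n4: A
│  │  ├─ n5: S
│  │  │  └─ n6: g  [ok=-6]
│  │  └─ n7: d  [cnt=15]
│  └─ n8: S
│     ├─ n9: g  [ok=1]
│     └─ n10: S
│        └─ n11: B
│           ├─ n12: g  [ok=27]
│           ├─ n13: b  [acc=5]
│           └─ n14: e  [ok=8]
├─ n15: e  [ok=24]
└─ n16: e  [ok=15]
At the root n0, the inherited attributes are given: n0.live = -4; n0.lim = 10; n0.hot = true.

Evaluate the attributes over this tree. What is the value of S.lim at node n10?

1. n0.live = -4  [given at root]
2. n0.lim = 10  [given at root]
3. n0.hot = true  [given at root]
4. n1.live = 3  [S₀.live + S₀.lim - 3]
5. n1.lim = 18  [S₀.live + 22]
6. n1.hot = true  [S₀.live > -5]
7. n2.lim = "mx"  ["mx"]
8. n3.acc = -2  [terminal]
9. n2.lab = "mmx"  ["m" ++ B.lim]
10. n4.wid = 2  [S₀.lim - 16]
11. n4.pre = -1  [(if S₀.hot then S₀.live else S₀.lim) - 4]
12. n4.hot = "uv"  ["uv"]
13. n5.live = 3  [A.pre + A.wid + 2]
14. n5.lim = -7  [A.wid + A.pre - 8]
15. n5.hot = false  [false]
16. n6.ok = -6  [terminal]
17. n5.cnt = "qr"  ["qr"]
18. n7.cnt = 15  [terminal]
19. n4.ok = -8  [d.cnt + A.wid - 25]
20. n8.live = 0  [A.ok + S₀.lim - 10]
21. n8.lim = 14  [A.ok * 2 + 30]
22. n8.hot = false  [S₀.lim > 18]
23. n9.ok = 1  [terminal]
24. n10.live = 21  [(if S₀.hot then g.ok else S₀.lim) + 7]
25. n10.lim = -8  [g.ok + S₀.live - 9]
26. n10.hot = true  [S₀.hot == false]
27. n11.lim = "rv"  ["rv"]
28. n12.ok = 27  [terminal]
29. n13.acc = 5  [terminal]
30. n14.ok = 8  [terminal]
31. n11.lab = "rvu"  [B.lim ++ "u"]
32. n10.cnt = "wrvu"  ["w" ++ B.lab]
33. n8.cnt = "ywrvu"  ["y" ++ S₁.cnt]
34. n1.cnt = "ummx"  ["u" ++ B.lab]
35. n15.ok = 24  [terminal]
36. n16.ok = 15  [terminal]
37. n0.cnt = "ummxx"  [S₁.cnt ++ "x"]

-8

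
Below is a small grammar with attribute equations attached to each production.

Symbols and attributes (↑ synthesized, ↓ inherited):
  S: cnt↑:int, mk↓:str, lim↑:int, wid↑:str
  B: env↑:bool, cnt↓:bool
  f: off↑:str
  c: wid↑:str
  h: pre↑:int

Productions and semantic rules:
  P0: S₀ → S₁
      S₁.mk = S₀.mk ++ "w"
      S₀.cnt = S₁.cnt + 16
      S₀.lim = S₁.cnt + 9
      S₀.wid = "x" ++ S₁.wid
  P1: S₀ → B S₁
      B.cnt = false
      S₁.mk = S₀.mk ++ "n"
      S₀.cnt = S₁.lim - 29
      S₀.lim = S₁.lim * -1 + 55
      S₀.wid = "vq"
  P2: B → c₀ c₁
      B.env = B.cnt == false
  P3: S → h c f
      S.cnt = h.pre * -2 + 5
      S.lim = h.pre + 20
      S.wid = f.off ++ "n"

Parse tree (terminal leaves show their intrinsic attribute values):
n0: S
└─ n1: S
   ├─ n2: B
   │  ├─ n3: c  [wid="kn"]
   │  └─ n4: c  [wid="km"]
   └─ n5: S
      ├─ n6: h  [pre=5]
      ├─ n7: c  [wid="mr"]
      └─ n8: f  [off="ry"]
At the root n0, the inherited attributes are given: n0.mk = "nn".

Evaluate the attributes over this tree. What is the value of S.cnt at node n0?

12

1. n0.mk = "nn"  [given at root]
2. n1.mk = "nnw"  [S₀.mk ++ "w"]
3. n2.cnt = false  [false]
4. n3.wid = "kn"  [terminal]
5. n4.wid = "km"  [terminal]
6. n2.env = true  [B.cnt == false]
7. n5.mk = "nnwn"  [S₀.mk ++ "n"]
8. n6.pre = 5  [terminal]
9. n7.wid = "mr"  [terminal]
10. n8.off = "ry"  [terminal]
11. n5.cnt = -5  [h.pre * -2 + 5]
12. n5.lim = 25  [h.pre + 20]
13. n5.wid = "ryn"  [f.off ++ "n"]
14. n1.cnt = -4  [S₁.lim - 29]
15. n1.lim = 30  [S₁.lim * -1 + 55]
16. n1.wid = "vq"  ["vq"]
17. n0.cnt = 12  [S₁.cnt + 16]
18. n0.lim = 5  [S₁.cnt + 9]
19. n0.wid = "xvq"  ["x" ++ S₁.wid]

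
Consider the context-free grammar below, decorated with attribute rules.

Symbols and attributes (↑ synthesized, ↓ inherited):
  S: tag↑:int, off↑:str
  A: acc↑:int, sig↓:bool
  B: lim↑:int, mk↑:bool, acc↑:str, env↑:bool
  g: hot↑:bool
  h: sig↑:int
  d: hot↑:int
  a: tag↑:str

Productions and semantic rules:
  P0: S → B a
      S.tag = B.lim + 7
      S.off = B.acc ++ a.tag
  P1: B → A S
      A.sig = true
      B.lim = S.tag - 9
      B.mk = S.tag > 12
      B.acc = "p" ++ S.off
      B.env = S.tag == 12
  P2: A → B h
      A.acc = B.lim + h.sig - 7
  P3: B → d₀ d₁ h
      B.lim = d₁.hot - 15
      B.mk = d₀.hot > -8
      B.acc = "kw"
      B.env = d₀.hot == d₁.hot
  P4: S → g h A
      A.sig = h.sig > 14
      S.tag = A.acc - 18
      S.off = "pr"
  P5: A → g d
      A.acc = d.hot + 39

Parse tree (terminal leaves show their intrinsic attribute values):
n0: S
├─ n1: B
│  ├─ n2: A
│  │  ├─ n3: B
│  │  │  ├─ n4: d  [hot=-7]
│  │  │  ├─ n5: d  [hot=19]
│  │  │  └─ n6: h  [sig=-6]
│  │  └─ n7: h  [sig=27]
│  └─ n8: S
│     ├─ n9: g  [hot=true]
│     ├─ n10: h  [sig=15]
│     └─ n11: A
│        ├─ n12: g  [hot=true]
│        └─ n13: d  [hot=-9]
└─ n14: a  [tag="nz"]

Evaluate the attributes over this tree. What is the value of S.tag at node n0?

1. n2.sig = true  [true]
2. n4.hot = -7  [terminal]
3. n5.hot = 19  [terminal]
4. n6.sig = -6  [terminal]
5. n3.lim = 4  [d₁.hot - 15]
6. n3.mk = true  [d₀.hot > -8]
7. n3.acc = "kw"  ["kw"]
8. n3.env = false  [d₀.hot == d₁.hot]
9. n7.sig = 27  [terminal]
10. n2.acc = 24  [B.lim + h.sig - 7]
11. n9.hot = true  [terminal]
12. n10.sig = 15  [terminal]
13. n11.sig = true  [h.sig > 14]
14. n12.hot = true  [terminal]
15. n13.hot = -9  [terminal]
16. n11.acc = 30  [d.hot + 39]
17. n8.tag = 12  [A.acc - 18]
18. n8.off = "pr"  ["pr"]
19. n1.lim = 3  [S.tag - 9]
20. n1.mk = false  [S.tag > 12]
21. n1.acc = "ppr"  ["p" ++ S.off]
22. n1.env = true  [S.tag == 12]
23. n14.tag = "nz"  [terminal]
24. n0.tag = 10  [B.lim + 7]
25. n0.off = "pprnz"  [B.acc ++ a.tag]

10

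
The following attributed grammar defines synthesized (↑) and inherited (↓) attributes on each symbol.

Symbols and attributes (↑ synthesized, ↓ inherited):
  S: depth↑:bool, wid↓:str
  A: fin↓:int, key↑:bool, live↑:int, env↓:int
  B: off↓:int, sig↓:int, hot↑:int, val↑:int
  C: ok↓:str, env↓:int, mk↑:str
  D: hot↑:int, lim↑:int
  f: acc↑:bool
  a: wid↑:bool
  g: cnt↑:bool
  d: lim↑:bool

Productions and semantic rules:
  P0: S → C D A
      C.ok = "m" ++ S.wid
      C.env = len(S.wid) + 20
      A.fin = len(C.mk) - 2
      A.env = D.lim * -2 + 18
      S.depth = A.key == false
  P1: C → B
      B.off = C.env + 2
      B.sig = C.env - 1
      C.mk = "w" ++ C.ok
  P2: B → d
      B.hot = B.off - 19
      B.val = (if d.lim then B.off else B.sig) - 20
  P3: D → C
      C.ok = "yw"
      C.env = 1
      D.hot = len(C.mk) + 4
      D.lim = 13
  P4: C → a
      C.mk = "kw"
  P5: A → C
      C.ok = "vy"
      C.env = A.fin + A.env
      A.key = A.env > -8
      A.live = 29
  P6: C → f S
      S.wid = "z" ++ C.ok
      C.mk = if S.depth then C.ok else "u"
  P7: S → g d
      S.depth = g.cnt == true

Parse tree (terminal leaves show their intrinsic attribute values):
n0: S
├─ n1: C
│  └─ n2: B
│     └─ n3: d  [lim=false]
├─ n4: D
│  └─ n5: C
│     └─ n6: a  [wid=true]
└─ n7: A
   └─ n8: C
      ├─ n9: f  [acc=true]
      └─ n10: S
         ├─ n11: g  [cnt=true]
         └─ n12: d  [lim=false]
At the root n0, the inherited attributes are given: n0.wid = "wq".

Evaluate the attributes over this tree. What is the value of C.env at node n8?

1. n0.wid = "wq"  [given at root]
2. n1.ok = "mwq"  ["m" ++ S.wid]
3. n1.env = 22  [len(S.wid) + 20]
4. n2.off = 24  [C.env + 2]
5. n2.sig = 21  [C.env - 1]
6. n3.lim = false  [terminal]
7. n2.hot = 5  [B.off - 19]
8. n2.val = 1  [(if d.lim then B.off else B.sig) - 20]
9. n1.mk = "wmwq"  ["w" ++ C.ok]
10. n5.ok = "yw"  ["yw"]
11. n5.env = 1  [1]
12. n6.wid = true  [terminal]
13. n5.mk = "kw"  ["kw"]
14. n4.hot = 6  [len(C.mk) + 4]
15. n4.lim = 13  [13]
16. n7.fin = 2  [len(C.mk) - 2]
17. n7.env = -8  [D.lim * -2 + 18]
18. n8.ok = "vy"  ["vy"]
19. n8.env = -6  [A.fin + A.env]
20. n9.acc = true  [terminal]
21. n10.wid = "zvy"  ["z" ++ C.ok]
22. n11.cnt = true  [terminal]
23. n12.lim = false  [terminal]
24. n10.depth = true  [g.cnt == true]
25. n8.mk = "vy"  [if S.depth then C.ok else "u"]
26. n7.key = false  [A.env > -8]
27. n7.live = 29  [29]
28. n0.depth = true  [A.key == false]

-6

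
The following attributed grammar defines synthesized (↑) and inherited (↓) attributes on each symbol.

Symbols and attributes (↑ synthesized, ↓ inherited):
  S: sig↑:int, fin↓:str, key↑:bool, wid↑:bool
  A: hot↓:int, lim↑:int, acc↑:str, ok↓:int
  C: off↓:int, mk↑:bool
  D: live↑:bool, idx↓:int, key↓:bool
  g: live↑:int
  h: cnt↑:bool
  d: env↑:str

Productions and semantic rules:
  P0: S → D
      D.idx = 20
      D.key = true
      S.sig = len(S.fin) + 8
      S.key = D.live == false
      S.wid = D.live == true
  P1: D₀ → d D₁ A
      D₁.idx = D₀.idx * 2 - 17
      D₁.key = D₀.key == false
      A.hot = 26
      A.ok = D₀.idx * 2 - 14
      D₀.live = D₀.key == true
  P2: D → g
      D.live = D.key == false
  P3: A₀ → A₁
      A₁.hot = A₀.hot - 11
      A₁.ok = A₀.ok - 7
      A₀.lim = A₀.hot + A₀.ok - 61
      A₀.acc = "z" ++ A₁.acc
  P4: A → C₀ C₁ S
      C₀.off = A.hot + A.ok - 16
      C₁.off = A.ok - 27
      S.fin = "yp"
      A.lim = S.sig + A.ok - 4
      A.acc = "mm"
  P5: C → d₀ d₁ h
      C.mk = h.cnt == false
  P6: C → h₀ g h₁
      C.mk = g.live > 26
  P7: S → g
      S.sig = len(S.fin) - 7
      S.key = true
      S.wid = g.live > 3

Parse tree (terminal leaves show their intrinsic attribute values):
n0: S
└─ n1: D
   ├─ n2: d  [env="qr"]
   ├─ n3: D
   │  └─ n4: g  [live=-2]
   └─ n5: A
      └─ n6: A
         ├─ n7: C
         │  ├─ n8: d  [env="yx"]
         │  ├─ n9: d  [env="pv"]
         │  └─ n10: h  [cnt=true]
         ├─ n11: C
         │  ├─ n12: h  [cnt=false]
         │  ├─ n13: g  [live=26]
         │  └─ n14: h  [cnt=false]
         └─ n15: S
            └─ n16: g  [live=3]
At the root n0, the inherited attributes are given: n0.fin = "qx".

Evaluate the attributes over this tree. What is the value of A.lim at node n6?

1. n0.fin = "qx"  [given at root]
2. n1.idx = 20  [20]
3. n1.key = true  [true]
4. n2.env = "qr"  [terminal]
5. n3.idx = 23  [D₀.idx * 2 - 17]
6. n3.key = false  [D₀.key == false]
7. n4.live = -2  [terminal]
8. n3.live = true  [D.key == false]
9. n5.hot = 26  [26]
10. n5.ok = 26  [D₀.idx * 2 - 14]
11. n6.hot = 15  [A₀.hot - 11]
12. n6.ok = 19  [A₀.ok - 7]
13. n7.off = 18  [A.hot + A.ok - 16]
14. n8.env = "yx"  [terminal]
15. n9.env = "pv"  [terminal]
16. n10.cnt = true  [terminal]
17. n7.mk = false  [h.cnt == false]
18. n11.off = -8  [A.ok - 27]
19. n12.cnt = false  [terminal]
20. n13.live = 26  [terminal]
21. n14.cnt = false  [terminal]
22. n11.mk = false  [g.live > 26]
23. n15.fin = "yp"  ["yp"]
24. n16.live = 3  [terminal]
25. n15.sig = -5  [len(S.fin) - 7]
26. n15.key = true  [true]
27. n15.wid = false  [g.live > 3]
28. n6.lim = 10  [S.sig + A.ok - 4]
29. n6.acc = "mm"  ["mm"]
30. n5.lim = -9  [A₀.hot + A₀.ok - 61]
31. n5.acc = "zmm"  ["z" ++ A₁.acc]
32. n1.live = true  [D₀.key == true]
33. n0.sig = 10  [len(S.fin) + 8]
34. n0.key = false  [D.live == false]
35. n0.wid = true  [D.live == true]

10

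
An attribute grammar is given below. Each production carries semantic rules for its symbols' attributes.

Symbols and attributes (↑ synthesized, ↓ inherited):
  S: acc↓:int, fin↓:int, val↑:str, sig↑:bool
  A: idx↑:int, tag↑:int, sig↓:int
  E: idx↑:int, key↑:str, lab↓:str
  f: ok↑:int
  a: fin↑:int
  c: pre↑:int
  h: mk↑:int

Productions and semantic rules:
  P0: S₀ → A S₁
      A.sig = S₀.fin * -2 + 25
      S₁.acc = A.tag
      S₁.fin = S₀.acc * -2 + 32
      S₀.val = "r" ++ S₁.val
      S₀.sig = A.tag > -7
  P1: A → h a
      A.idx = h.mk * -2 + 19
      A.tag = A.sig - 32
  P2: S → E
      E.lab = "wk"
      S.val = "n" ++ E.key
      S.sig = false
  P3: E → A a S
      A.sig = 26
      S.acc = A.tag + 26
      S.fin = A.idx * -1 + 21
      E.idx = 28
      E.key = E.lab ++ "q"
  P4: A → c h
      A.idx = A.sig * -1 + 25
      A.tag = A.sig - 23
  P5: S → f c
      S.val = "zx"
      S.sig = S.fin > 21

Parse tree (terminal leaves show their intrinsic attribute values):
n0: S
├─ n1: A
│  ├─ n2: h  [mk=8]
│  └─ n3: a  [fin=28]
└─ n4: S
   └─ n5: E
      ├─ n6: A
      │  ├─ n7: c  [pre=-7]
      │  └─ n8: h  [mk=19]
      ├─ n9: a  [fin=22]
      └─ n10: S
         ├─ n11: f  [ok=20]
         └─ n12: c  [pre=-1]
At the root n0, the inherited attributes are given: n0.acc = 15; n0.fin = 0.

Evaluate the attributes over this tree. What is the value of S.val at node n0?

1. n0.acc = 15  [given at root]
2. n0.fin = 0  [given at root]
3. n1.sig = 25  [S₀.fin * -2 + 25]
4. n2.mk = 8  [terminal]
5. n3.fin = 28  [terminal]
6. n1.idx = 3  [h.mk * -2 + 19]
7. n1.tag = -7  [A.sig - 32]
8. n4.acc = -7  [A.tag]
9. n4.fin = 2  [S₀.acc * -2 + 32]
10. n5.lab = "wk"  ["wk"]
11. n6.sig = 26  [26]
12. n7.pre = -7  [terminal]
13. n8.mk = 19  [terminal]
14. n6.idx = -1  [A.sig * -1 + 25]
15. n6.tag = 3  [A.sig - 23]
16. n9.fin = 22  [terminal]
17. n10.acc = 29  [A.tag + 26]
18. n10.fin = 22  [A.idx * -1 + 21]
19. n11.ok = 20  [terminal]
20. n12.pre = -1  [terminal]
21. n10.val = "zx"  ["zx"]
22. n10.sig = true  [S.fin > 21]
23. n5.idx = 28  [28]
24. n5.key = "wkq"  [E.lab ++ "q"]
25. n4.val = "nwkq"  ["n" ++ E.key]
26. n4.sig = false  [false]
27. n0.val = "rnwkq"  ["r" ++ S₁.val]
28. n0.sig = false  [A.tag > -7]

"rnwkq"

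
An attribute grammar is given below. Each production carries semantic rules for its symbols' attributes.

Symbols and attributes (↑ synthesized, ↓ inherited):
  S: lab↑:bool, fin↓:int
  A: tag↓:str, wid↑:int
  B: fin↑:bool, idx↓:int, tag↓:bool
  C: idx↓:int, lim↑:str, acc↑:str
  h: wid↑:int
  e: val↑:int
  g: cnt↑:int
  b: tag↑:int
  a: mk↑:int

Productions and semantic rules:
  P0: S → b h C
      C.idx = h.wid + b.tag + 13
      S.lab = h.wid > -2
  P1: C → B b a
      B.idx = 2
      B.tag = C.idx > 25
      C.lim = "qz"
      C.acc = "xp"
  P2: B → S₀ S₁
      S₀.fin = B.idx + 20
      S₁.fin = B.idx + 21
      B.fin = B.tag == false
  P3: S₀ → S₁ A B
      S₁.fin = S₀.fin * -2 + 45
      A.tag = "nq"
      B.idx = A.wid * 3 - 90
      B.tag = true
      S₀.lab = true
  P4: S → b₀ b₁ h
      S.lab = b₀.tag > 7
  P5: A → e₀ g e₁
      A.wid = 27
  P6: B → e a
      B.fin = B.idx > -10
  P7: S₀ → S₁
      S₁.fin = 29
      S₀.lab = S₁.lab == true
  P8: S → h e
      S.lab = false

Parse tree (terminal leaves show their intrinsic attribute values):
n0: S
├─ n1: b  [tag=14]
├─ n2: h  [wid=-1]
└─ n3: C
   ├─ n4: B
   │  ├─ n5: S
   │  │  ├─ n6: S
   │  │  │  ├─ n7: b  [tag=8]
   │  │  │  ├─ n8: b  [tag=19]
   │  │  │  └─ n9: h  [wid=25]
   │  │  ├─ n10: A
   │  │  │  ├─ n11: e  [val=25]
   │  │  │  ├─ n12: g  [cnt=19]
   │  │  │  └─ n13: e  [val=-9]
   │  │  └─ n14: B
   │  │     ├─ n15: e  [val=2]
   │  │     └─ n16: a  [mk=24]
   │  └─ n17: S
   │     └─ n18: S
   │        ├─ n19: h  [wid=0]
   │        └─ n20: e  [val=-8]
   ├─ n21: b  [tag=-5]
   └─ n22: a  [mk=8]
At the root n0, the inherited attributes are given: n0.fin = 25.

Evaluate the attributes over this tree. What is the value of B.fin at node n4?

1. n0.fin = 25  [given at root]
2. n1.tag = 14  [terminal]
3. n2.wid = -1  [terminal]
4. n3.idx = 26  [h.wid + b.tag + 13]
5. n4.idx = 2  [2]
6. n4.tag = true  [C.idx > 25]
7. n5.fin = 22  [B.idx + 20]
8. n6.fin = 1  [S₀.fin * -2 + 45]
9. n7.tag = 8  [terminal]
10. n8.tag = 19  [terminal]
11. n9.wid = 25  [terminal]
12. n6.lab = true  [b₀.tag > 7]
13. n10.tag = "nq"  ["nq"]
14. n11.val = 25  [terminal]
15. n12.cnt = 19  [terminal]
16. n13.val = -9  [terminal]
17. n10.wid = 27  [27]
18. n14.idx = -9  [A.wid * 3 - 90]
19. n14.tag = true  [true]
20. n15.val = 2  [terminal]
21. n16.mk = 24  [terminal]
22. n14.fin = true  [B.idx > -10]
23. n5.lab = true  [true]
24. n17.fin = 23  [B.idx + 21]
25. n18.fin = 29  [29]
26. n19.wid = 0  [terminal]
27. n20.val = -8  [terminal]
28. n18.lab = false  [false]
29. n17.lab = false  [S₁.lab == true]
30. n4.fin = false  [B.tag == false]
31. n21.tag = -5  [terminal]
32. n22.mk = 8  [terminal]
33. n3.lim = "qz"  ["qz"]
34. n3.acc = "xp"  ["xp"]
35. n0.lab = true  [h.wid > -2]

false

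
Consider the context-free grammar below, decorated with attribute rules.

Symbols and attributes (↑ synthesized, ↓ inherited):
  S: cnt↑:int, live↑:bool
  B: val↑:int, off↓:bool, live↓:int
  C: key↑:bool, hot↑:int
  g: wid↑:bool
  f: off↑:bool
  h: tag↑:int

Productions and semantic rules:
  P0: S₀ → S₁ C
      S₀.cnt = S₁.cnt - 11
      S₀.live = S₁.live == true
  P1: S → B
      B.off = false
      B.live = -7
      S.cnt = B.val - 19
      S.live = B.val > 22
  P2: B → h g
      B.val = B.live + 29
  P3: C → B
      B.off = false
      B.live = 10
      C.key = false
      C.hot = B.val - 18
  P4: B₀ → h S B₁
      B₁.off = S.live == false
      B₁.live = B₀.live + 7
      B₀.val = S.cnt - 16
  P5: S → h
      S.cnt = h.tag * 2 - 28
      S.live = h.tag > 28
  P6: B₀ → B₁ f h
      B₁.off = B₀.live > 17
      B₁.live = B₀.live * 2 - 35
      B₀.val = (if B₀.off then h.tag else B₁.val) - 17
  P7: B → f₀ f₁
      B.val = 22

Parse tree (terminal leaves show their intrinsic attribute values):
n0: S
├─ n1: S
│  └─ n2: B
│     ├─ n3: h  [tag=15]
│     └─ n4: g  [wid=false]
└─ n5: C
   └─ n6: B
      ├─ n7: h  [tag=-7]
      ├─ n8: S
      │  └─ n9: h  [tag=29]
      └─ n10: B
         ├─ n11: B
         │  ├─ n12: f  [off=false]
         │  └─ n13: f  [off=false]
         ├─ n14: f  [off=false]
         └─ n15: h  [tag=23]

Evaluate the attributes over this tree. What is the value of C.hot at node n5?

1. n2.off = false  [false]
2. n2.live = -7  [-7]
3. n3.tag = 15  [terminal]
4. n4.wid = false  [terminal]
5. n2.val = 22  [B.live + 29]
6. n1.cnt = 3  [B.val - 19]
7. n1.live = false  [B.val > 22]
8. n6.off = false  [false]
9. n6.live = 10  [10]
10. n7.tag = -7  [terminal]
11. n9.tag = 29  [terminal]
12. n8.cnt = 30  [h.tag * 2 - 28]
13. n8.live = true  [h.tag > 28]
14. n10.off = false  [S.live == false]
15. n10.live = 17  [B₀.live + 7]
16. n11.off = false  [B₀.live > 17]
17. n11.live = -1  [B₀.live * 2 - 35]
18. n12.off = false  [terminal]
19. n13.off = false  [terminal]
20. n11.val = 22  [22]
21. n14.off = false  [terminal]
22. n15.tag = 23  [terminal]
23. n10.val = 5  [(if B₀.off then h.tag else B₁.val) - 17]
24. n6.val = 14  [S.cnt - 16]
25. n5.key = false  [false]
26. n5.hot = -4  [B.val - 18]
27. n0.cnt = -8  [S₁.cnt - 11]
28. n0.live = false  [S₁.live == true]

-4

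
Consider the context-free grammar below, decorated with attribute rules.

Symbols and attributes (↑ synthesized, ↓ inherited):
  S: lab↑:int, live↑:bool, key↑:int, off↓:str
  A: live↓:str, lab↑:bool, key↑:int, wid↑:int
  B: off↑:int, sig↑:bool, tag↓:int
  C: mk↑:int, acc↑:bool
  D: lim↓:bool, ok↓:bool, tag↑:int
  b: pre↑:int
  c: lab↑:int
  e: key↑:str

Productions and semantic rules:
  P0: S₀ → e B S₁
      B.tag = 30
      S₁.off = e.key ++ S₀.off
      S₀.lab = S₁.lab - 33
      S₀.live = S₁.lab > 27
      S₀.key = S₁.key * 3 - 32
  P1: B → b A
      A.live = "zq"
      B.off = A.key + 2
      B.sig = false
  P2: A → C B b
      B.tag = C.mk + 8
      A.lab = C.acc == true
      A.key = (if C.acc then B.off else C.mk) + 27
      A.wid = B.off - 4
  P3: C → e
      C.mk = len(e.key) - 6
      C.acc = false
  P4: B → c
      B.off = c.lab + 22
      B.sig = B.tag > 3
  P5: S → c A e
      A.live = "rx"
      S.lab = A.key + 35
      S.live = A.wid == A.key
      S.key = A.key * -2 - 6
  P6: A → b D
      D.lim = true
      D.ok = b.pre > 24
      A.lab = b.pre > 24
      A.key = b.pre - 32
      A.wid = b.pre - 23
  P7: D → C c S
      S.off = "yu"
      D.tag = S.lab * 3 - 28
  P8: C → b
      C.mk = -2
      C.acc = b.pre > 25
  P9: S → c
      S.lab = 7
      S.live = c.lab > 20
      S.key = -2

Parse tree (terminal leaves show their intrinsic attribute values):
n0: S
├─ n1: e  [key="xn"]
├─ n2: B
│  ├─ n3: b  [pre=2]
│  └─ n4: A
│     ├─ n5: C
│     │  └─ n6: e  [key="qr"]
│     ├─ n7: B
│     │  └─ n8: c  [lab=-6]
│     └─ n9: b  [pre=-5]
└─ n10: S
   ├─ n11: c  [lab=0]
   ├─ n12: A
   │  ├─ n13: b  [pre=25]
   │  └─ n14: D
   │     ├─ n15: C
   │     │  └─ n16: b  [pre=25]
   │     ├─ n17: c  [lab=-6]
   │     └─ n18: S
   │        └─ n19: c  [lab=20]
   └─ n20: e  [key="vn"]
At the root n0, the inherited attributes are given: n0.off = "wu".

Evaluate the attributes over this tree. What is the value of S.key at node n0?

-8

1. n0.off = "wu"  [given at root]
2. n1.key = "xn"  [terminal]
3. n2.tag = 30  [30]
4. n3.pre = 2  [terminal]
5. n4.live = "zq"  ["zq"]
6. n6.key = "qr"  [terminal]
7. n5.mk = -4  [len(e.key) - 6]
8. n5.acc = false  [false]
9. n7.tag = 4  [C.mk + 8]
10. n8.lab = -6  [terminal]
11. n7.off = 16  [c.lab + 22]
12. n7.sig = true  [B.tag > 3]
13. n9.pre = -5  [terminal]
14. n4.lab = false  [C.acc == true]
15. n4.key = 23  [(if C.acc then B.off else C.mk) + 27]
16. n4.wid = 12  [B.off - 4]
17. n2.off = 25  [A.key + 2]
18. n2.sig = false  [false]
19. n10.off = "xnwu"  [e.key ++ S₀.off]
20. n11.lab = 0  [terminal]
21. n12.live = "rx"  ["rx"]
22. n13.pre = 25  [terminal]
23. n14.lim = true  [true]
24. n14.ok = true  [b.pre > 24]
25. n16.pre = 25  [terminal]
26. n15.mk = -2  [-2]
27. n15.acc = false  [b.pre > 25]
28. n17.lab = -6  [terminal]
29. n18.off = "yu"  ["yu"]
30. n19.lab = 20  [terminal]
31. n18.lab = 7  [7]
32. n18.live = false  [c.lab > 20]
33. n18.key = -2  [-2]
34. n14.tag = -7  [S.lab * 3 - 28]
35. n12.lab = true  [b.pre > 24]
36. n12.key = -7  [b.pre - 32]
37. n12.wid = 2  [b.pre - 23]
38. n20.key = "vn"  [terminal]
39. n10.lab = 28  [A.key + 35]
40. n10.live = false  [A.wid == A.key]
41. n10.key = 8  [A.key * -2 - 6]
42. n0.lab = -5  [S₁.lab - 33]
43. n0.live = true  [S₁.lab > 27]
44. n0.key = -8  [S₁.key * 3 - 32]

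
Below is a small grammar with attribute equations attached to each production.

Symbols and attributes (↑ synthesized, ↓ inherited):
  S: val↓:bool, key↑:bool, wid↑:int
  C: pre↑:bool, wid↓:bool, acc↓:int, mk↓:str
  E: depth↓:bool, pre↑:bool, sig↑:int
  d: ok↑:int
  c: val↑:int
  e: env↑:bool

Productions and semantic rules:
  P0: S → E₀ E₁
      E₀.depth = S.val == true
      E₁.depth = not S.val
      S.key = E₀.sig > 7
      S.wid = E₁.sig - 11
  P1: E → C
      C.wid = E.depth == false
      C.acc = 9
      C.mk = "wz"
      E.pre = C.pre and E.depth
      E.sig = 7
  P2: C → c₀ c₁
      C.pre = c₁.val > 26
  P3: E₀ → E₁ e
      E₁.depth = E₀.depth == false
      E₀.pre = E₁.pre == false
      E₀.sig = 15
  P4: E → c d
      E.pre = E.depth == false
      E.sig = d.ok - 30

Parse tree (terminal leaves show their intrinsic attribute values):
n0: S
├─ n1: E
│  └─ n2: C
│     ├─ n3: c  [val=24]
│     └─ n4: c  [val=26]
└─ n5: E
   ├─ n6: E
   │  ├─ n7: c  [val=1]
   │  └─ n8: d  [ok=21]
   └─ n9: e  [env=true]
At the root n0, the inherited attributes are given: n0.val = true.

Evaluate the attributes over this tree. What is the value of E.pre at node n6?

false

1. n0.val = true  [given at root]
2. n1.depth = true  [S.val == true]
3. n2.wid = false  [E.depth == false]
4. n2.acc = 9  [9]
5. n2.mk = "wz"  ["wz"]
6. n3.val = 24  [terminal]
7. n4.val = 26  [terminal]
8. n2.pre = false  [c₁.val > 26]
9. n1.pre = false  [C.pre and E.depth]
10. n1.sig = 7  [7]
11. n5.depth = false  [not S.val]
12. n6.depth = true  [E₀.depth == false]
13. n7.val = 1  [terminal]
14. n8.ok = 21  [terminal]
15. n6.pre = false  [E.depth == false]
16. n6.sig = -9  [d.ok - 30]
17. n9.env = true  [terminal]
18. n5.pre = true  [E₁.pre == false]
19. n5.sig = 15  [15]
20. n0.key = false  [E₀.sig > 7]
21. n0.wid = 4  [E₁.sig - 11]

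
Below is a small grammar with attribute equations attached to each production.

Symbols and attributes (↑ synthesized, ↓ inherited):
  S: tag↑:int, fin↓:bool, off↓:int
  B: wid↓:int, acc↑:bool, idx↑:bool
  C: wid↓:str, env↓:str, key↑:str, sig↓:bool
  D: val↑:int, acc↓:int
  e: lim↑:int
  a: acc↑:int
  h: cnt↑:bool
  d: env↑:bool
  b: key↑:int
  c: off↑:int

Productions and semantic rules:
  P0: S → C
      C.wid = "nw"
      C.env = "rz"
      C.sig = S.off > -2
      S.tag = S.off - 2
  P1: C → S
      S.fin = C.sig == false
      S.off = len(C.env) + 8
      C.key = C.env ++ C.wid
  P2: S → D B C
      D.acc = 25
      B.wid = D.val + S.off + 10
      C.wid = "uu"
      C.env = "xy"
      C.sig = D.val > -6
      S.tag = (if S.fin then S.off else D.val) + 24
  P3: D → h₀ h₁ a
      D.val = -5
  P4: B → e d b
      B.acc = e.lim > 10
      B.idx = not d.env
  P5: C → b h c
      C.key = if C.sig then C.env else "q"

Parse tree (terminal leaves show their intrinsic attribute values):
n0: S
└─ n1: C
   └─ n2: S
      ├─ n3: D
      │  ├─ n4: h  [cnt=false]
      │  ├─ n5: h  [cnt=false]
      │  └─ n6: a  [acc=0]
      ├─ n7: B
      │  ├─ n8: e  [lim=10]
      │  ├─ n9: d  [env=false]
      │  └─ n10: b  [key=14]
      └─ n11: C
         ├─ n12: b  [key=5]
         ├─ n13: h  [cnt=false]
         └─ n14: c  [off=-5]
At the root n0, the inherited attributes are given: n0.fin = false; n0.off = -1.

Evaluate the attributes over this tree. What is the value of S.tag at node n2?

1. n0.fin = false  [given at root]
2. n0.off = -1  [given at root]
3. n1.wid = "nw"  ["nw"]
4. n1.env = "rz"  ["rz"]
5. n1.sig = true  [S.off > -2]
6. n2.fin = false  [C.sig == false]
7. n2.off = 10  [len(C.env) + 8]
8. n3.acc = 25  [25]
9. n4.cnt = false  [terminal]
10. n5.cnt = false  [terminal]
11. n6.acc = 0  [terminal]
12. n3.val = -5  [-5]
13. n7.wid = 15  [D.val + S.off + 10]
14. n8.lim = 10  [terminal]
15. n9.env = false  [terminal]
16. n10.key = 14  [terminal]
17. n7.acc = false  [e.lim > 10]
18. n7.idx = true  [not d.env]
19. n11.wid = "uu"  ["uu"]
20. n11.env = "xy"  ["xy"]
21. n11.sig = true  [D.val > -6]
22. n12.key = 5  [terminal]
23. n13.cnt = false  [terminal]
24. n14.off = -5  [terminal]
25. n11.key = "xy"  [if C.sig then C.env else "q"]
26. n2.tag = 19  [(if S.fin then S.off else D.val) + 24]
27. n1.key = "rznw"  [C.env ++ C.wid]
28. n0.tag = -3  [S.off - 2]

19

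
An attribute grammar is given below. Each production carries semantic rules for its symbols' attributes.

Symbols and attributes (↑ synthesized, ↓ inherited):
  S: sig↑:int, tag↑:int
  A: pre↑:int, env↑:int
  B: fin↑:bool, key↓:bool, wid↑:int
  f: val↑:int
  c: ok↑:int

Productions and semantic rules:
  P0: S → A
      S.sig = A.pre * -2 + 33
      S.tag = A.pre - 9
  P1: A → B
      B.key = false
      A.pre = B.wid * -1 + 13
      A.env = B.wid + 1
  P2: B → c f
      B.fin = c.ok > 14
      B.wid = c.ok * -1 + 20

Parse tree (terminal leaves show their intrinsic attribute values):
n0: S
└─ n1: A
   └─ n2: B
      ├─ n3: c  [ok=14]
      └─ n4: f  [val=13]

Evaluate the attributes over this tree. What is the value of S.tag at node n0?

-2

1. n2.key = false  [false]
2. n3.ok = 14  [terminal]
3. n4.val = 13  [terminal]
4. n2.fin = false  [c.ok > 14]
5. n2.wid = 6  [c.ok * -1 + 20]
6. n1.pre = 7  [B.wid * -1 + 13]
7. n1.env = 7  [B.wid + 1]
8. n0.sig = 19  [A.pre * -2 + 33]
9. n0.tag = -2  [A.pre - 9]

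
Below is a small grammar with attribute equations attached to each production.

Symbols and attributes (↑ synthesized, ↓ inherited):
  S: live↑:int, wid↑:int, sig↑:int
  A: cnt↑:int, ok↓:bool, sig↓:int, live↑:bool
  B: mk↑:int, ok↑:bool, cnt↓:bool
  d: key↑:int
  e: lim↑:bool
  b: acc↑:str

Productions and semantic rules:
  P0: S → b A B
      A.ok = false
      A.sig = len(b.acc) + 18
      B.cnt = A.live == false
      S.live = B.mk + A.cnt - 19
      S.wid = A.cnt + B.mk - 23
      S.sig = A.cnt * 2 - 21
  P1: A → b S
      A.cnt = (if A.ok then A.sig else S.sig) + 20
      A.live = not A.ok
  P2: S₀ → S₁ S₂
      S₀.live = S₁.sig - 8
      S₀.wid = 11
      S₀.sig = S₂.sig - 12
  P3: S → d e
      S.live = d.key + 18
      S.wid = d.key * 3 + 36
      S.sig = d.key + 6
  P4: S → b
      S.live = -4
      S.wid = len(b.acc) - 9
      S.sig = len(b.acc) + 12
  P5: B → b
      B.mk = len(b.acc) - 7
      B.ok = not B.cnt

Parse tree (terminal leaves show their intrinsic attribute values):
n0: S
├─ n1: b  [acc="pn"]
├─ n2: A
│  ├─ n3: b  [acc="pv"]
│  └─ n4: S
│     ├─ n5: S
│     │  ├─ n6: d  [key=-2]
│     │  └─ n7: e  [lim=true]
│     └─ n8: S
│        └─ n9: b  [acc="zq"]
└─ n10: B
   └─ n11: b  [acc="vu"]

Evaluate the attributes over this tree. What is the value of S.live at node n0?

1. n1.acc = "pn"  [terminal]
2. n2.ok = false  [false]
3. n2.sig = 20  [len(b.acc) + 18]
4. n3.acc = "pv"  [terminal]
5. n6.key = -2  [terminal]
6. n7.lim = true  [terminal]
7. n5.live = 16  [d.key + 18]
8. n5.wid = 30  [d.key * 3 + 36]
9. n5.sig = 4  [d.key + 6]
10. n9.acc = "zq"  [terminal]
11. n8.live = -4  [-4]
12. n8.wid = -7  [len(b.acc) - 9]
13. n8.sig = 14  [len(b.acc) + 12]
14. n4.live = -4  [S₁.sig - 8]
15. n4.wid = 11  [11]
16. n4.sig = 2  [S₂.sig - 12]
17. n2.cnt = 22  [(if A.ok then A.sig else S.sig) + 20]
18. n2.live = true  [not A.ok]
19. n10.cnt = false  [A.live == false]
20. n11.acc = "vu"  [terminal]
21. n10.mk = -5  [len(b.acc) - 7]
22. n10.ok = true  [not B.cnt]
23. n0.live = -2  [B.mk + A.cnt - 19]
24. n0.wid = -6  [A.cnt + B.mk - 23]
25. n0.sig = 23  [A.cnt * 2 - 21]

-2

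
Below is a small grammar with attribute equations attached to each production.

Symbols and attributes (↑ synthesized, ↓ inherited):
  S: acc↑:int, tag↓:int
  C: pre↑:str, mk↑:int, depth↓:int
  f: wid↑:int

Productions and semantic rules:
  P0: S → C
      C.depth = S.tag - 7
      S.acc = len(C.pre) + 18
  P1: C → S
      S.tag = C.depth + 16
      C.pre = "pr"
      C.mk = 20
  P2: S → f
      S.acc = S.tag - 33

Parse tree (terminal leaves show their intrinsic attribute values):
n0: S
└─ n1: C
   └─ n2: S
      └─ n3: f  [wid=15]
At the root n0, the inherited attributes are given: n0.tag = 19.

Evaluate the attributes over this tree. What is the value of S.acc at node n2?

1. n0.tag = 19  [given at root]
2. n1.depth = 12  [S.tag - 7]
3. n2.tag = 28  [C.depth + 16]
4. n3.wid = 15  [terminal]
5. n2.acc = -5  [S.tag - 33]
6. n1.pre = "pr"  ["pr"]
7. n1.mk = 20  [20]
8. n0.acc = 20  [len(C.pre) + 18]

-5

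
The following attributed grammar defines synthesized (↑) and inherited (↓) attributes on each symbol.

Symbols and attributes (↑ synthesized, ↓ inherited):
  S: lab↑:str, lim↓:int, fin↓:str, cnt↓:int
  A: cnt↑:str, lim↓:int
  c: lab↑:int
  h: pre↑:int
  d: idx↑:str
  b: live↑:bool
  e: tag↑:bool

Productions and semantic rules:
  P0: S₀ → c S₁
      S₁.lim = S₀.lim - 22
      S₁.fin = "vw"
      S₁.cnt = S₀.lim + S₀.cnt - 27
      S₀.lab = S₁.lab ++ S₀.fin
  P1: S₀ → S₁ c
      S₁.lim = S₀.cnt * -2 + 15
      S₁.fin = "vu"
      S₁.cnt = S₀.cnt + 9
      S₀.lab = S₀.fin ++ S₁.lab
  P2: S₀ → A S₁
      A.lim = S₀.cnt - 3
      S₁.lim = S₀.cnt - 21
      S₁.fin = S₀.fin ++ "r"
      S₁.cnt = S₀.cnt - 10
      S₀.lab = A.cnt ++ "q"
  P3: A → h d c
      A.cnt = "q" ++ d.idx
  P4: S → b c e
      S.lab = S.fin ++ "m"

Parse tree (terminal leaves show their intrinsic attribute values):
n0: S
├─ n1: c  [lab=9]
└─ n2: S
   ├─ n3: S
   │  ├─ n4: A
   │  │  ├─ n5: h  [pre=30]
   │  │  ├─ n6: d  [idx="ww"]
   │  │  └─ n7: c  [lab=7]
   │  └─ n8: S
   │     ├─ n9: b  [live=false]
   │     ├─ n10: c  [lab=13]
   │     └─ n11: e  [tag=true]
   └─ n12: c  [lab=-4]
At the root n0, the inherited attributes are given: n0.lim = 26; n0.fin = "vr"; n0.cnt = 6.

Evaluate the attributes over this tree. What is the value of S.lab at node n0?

1. n0.lim = 26  [given at root]
2. n0.fin = "vr"  [given at root]
3. n0.cnt = 6  [given at root]
4. n1.lab = 9  [terminal]
5. n2.lim = 4  [S₀.lim - 22]
6. n2.fin = "vw"  ["vw"]
7. n2.cnt = 5  [S₀.lim + S₀.cnt - 27]
8. n3.lim = 5  [S₀.cnt * -2 + 15]
9. n3.fin = "vu"  ["vu"]
10. n3.cnt = 14  [S₀.cnt + 9]
11. n4.lim = 11  [S₀.cnt - 3]
12. n5.pre = 30  [terminal]
13. n6.idx = "ww"  [terminal]
14. n7.lab = 7  [terminal]
15. n4.cnt = "qww"  ["q" ++ d.idx]
16. n8.lim = -7  [S₀.cnt - 21]
17. n8.fin = "vur"  [S₀.fin ++ "r"]
18. n8.cnt = 4  [S₀.cnt - 10]
19. n9.live = false  [terminal]
20. n10.lab = 13  [terminal]
21. n11.tag = true  [terminal]
22. n8.lab = "vurm"  [S.fin ++ "m"]
23. n3.lab = "qwwq"  [A.cnt ++ "q"]
24. n12.lab = -4  [terminal]
25. n2.lab = "vwqwwq"  [S₀.fin ++ S₁.lab]
26. n0.lab = "vwqwwqvr"  [S₁.lab ++ S₀.fin]

"vwqwwqvr"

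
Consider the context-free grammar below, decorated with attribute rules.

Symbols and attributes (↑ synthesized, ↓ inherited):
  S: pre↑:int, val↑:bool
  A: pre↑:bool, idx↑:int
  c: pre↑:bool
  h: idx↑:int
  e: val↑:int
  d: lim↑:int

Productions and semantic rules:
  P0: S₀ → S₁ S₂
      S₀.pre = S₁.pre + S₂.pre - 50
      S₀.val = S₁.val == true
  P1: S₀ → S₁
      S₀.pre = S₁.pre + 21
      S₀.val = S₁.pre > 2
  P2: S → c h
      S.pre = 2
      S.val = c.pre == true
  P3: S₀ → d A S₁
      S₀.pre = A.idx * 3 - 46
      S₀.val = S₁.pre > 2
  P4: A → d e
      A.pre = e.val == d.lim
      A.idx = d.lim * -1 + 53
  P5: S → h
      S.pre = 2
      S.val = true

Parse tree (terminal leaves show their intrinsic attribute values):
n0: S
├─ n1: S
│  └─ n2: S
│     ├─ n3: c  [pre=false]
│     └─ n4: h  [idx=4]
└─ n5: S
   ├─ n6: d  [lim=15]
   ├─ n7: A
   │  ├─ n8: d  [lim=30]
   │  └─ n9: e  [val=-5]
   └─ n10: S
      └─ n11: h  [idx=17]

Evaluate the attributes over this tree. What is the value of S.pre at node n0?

1. n3.pre = false  [terminal]
2. n4.idx = 4  [terminal]
3. n2.pre = 2  [2]
4. n2.val = false  [c.pre == true]
5. n1.pre = 23  [S₁.pre + 21]
6. n1.val = false  [S₁.pre > 2]
7. n6.lim = 15  [terminal]
8. n8.lim = 30  [terminal]
9. n9.val = -5  [terminal]
10. n7.pre = false  [e.val == d.lim]
11. n7.idx = 23  [d.lim * -1 + 53]
12. n11.idx = 17  [terminal]
13. n10.pre = 2  [2]
14. n10.val = true  [true]
15. n5.pre = 23  [A.idx * 3 - 46]
16. n5.val = false  [S₁.pre > 2]
17. n0.pre = -4  [S₁.pre + S₂.pre - 50]
18. n0.val = false  [S₁.val == true]

-4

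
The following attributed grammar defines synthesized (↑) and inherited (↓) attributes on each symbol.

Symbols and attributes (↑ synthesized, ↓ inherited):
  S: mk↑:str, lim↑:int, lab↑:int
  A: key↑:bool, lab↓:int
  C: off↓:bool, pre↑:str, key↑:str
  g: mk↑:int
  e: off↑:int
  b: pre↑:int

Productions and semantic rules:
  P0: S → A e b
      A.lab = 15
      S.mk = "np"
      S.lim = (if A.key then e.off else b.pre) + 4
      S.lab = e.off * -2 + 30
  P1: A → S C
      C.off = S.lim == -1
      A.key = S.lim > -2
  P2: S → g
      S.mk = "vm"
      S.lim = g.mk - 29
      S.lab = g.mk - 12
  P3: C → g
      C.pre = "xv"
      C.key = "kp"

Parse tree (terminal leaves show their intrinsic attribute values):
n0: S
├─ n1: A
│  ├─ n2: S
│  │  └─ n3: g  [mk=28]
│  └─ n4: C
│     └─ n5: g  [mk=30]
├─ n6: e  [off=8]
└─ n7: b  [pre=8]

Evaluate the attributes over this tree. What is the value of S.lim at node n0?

1. n1.lab = 15  [15]
2. n3.mk = 28  [terminal]
3. n2.mk = "vm"  ["vm"]
4. n2.lim = -1  [g.mk - 29]
5. n2.lab = 16  [g.mk - 12]
6. n4.off = true  [S.lim == -1]
7. n5.mk = 30  [terminal]
8. n4.pre = "xv"  ["xv"]
9. n4.key = "kp"  ["kp"]
10. n1.key = true  [S.lim > -2]
11. n6.off = 8  [terminal]
12. n7.pre = 8  [terminal]
13. n0.mk = "np"  ["np"]
14. n0.lim = 12  [(if A.key then e.off else b.pre) + 4]
15. n0.lab = 14  [e.off * -2 + 30]

12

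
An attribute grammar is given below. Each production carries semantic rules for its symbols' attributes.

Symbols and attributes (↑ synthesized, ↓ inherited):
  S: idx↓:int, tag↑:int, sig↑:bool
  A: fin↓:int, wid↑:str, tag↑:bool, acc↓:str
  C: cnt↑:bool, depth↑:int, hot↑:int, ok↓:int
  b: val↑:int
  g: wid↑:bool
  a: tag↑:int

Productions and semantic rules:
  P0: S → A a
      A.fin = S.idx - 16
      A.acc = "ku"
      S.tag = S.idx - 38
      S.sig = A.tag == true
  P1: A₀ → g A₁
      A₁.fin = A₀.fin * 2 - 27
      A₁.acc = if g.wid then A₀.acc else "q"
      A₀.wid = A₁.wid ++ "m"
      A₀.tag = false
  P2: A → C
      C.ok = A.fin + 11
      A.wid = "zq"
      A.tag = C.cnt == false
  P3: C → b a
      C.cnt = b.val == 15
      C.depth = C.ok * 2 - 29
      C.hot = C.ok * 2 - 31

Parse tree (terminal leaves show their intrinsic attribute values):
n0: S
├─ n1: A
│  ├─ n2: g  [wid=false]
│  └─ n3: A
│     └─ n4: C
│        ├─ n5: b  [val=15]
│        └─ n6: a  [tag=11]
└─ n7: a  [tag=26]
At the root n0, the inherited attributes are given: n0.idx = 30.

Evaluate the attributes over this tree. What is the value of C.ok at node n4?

12

1. n0.idx = 30  [given at root]
2. n1.fin = 14  [S.idx - 16]
3. n1.acc = "ku"  ["ku"]
4. n2.wid = false  [terminal]
5. n3.fin = 1  [A₀.fin * 2 - 27]
6. n3.acc = "q"  [if g.wid then A₀.acc else "q"]
7. n4.ok = 12  [A.fin + 11]
8. n5.val = 15  [terminal]
9. n6.tag = 11  [terminal]
10. n4.cnt = true  [b.val == 15]
11. n4.depth = -5  [C.ok * 2 - 29]
12. n4.hot = -7  [C.ok * 2 - 31]
13. n3.wid = "zq"  ["zq"]
14. n3.tag = false  [C.cnt == false]
15. n1.wid = "zqm"  [A₁.wid ++ "m"]
16. n1.tag = false  [false]
17. n7.tag = 26  [terminal]
18. n0.tag = -8  [S.idx - 38]
19. n0.sig = false  [A.tag == true]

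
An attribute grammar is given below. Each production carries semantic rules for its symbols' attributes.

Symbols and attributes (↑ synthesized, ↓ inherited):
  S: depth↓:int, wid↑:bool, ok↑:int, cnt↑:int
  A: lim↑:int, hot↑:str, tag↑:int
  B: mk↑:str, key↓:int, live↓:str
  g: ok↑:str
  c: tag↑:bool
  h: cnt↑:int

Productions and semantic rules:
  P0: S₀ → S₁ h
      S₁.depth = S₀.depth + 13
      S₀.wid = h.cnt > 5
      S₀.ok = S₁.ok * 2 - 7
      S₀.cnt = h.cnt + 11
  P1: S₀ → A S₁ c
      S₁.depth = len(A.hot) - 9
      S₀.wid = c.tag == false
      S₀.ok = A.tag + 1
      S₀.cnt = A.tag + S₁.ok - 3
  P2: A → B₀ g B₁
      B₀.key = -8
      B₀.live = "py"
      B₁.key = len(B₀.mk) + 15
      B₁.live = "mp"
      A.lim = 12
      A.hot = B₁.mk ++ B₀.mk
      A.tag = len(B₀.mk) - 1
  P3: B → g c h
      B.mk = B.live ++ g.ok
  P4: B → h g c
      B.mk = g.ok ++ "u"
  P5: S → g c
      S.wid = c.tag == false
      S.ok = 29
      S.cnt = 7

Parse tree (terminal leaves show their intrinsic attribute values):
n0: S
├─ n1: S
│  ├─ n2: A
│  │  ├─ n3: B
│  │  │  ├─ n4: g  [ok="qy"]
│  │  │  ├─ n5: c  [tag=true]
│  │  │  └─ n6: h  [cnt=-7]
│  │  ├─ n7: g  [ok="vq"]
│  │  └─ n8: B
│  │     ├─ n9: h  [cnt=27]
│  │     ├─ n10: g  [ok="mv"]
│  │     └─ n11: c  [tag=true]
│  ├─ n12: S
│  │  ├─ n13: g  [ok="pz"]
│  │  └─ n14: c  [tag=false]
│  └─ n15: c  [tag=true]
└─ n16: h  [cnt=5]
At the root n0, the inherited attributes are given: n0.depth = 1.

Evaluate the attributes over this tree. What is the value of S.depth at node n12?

-2

1. n0.depth = 1  [given at root]
2. n1.depth = 14  [S₀.depth + 13]
3. n3.key = -8  [-8]
4. n3.live = "py"  ["py"]
5. n4.ok = "qy"  [terminal]
6. n5.tag = true  [terminal]
7. n6.cnt = -7  [terminal]
8. n3.mk = "pyqy"  [B.live ++ g.ok]
9. n7.ok = "vq"  [terminal]
10. n8.key = 19  [len(B₀.mk) + 15]
11. n8.live = "mp"  ["mp"]
12. n9.cnt = 27  [terminal]
13. n10.ok = "mv"  [terminal]
14. n11.tag = true  [terminal]
15. n8.mk = "mvu"  [g.ok ++ "u"]
16. n2.lim = 12  [12]
17. n2.hot = "mvupyqy"  [B₁.mk ++ B₀.mk]
18. n2.tag = 3  [len(B₀.mk) - 1]
19. n12.depth = -2  [len(A.hot) - 9]
20. n13.ok = "pz"  [terminal]
21. n14.tag = false  [terminal]
22. n12.wid = true  [c.tag == false]
23. n12.ok = 29  [29]
24. n12.cnt = 7  [7]
25. n15.tag = true  [terminal]
26. n1.wid = false  [c.tag == false]
27. n1.ok = 4  [A.tag + 1]
28. n1.cnt = 29  [A.tag + S₁.ok - 3]
29. n16.cnt = 5  [terminal]
30. n0.wid = false  [h.cnt > 5]
31. n0.ok = 1  [S₁.ok * 2 - 7]
32. n0.cnt = 16  [h.cnt + 11]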